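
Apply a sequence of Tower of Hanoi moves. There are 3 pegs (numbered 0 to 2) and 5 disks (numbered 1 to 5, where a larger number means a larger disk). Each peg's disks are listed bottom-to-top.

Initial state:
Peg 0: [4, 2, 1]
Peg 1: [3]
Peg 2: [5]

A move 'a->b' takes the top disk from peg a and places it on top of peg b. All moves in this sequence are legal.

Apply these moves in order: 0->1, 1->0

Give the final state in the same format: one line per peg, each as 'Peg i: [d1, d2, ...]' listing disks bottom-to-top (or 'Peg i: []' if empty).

Answer: Peg 0: [4, 2, 1]
Peg 1: [3]
Peg 2: [5]

Derivation:
After move 1 (0->1):
Peg 0: [4, 2]
Peg 1: [3, 1]
Peg 2: [5]

After move 2 (1->0):
Peg 0: [4, 2, 1]
Peg 1: [3]
Peg 2: [5]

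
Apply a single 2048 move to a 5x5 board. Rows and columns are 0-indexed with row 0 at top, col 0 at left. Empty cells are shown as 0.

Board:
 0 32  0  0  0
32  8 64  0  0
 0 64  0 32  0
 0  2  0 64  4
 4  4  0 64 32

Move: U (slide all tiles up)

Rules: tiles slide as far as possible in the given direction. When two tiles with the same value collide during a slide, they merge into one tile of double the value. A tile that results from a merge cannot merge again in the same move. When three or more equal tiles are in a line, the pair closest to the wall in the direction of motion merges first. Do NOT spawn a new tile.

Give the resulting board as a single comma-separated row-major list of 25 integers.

Slide up:
col 0: [0, 32, 0, 0, 4] -> [32, 4, 0, 0, 0]
col 1: [32, 8, 64, 2, 4] -> [32, 8, 64, 2, 4]
col 2: [0, 64, 0, 0, 0] -> [64, 0, 0, 0, 0]
col 3: [0, 0, 32, 64, 64] -> [32, 128, 0, 0, 0]
col 4: [0, 0, 0, 4, 32] -> [4, 32, 0, 0, 0]

Answer: 32, 32, 64, 32, 4, 4, 8, 0, 128, 32, 0, 64, 0, 0, 0, 0, 2, 0, 0, 0, 0, 4, 0, 0, 0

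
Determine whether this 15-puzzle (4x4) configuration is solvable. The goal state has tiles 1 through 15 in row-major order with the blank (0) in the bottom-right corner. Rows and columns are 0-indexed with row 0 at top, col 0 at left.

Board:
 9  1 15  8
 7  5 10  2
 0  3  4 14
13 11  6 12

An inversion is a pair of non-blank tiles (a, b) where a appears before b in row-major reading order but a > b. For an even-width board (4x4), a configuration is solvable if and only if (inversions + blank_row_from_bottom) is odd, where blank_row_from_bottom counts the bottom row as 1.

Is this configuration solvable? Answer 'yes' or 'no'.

Answer: no

Derivation:
Inversions: 46
Blank is in row 2 (0-indexed from top), which is row 2 counting from the bottom (bottom = 1).
46 + 2 = 48, which is even, so the puzzle is not solvable.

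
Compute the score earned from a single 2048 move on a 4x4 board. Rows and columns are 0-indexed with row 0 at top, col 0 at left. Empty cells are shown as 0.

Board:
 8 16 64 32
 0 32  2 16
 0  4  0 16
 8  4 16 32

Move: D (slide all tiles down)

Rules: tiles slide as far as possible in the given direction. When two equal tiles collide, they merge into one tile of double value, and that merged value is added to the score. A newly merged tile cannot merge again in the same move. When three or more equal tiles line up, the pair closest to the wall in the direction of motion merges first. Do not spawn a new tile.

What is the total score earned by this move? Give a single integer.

Slide down:
col 0: [8, 0, 0, 8] -> [0, 0, 0, 16]  score +16 (running 16)
col 1: [16, 32, 4, 4] -> [0, 16, 32, 8]  score +8 (running 24)
col 2: [64, 2, 0, 16] -> [0, 64, 2, 16]  score +0 (running 24)
col 3: [32, 16, 16, 32] -> [0, 32, 32, 32]  score +32 (running 56)
Board after move:
 0  0  0  0
 0 16 64 32
 0 32  2 32
16  8 16 32

Answer: 56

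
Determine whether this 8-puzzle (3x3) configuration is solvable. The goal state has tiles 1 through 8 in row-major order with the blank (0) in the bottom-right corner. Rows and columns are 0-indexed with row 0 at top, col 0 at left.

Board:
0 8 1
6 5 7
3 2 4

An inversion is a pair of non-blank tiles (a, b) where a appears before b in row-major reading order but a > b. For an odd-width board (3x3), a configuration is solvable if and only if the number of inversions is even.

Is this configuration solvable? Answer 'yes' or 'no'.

Answer: yes

Derivation:
Inversions (pairs i<j in row-major order where tile[i] > tile[j] > 0): 18
18 is even, so the puzzle is solvable.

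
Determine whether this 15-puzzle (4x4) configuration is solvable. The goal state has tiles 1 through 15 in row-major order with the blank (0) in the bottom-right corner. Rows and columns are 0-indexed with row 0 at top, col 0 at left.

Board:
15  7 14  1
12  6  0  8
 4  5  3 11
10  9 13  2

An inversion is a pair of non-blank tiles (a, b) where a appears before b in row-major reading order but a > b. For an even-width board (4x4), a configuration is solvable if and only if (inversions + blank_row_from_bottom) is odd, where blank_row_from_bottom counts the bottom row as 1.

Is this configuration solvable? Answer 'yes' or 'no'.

Inversions: 61
Blank is in row 1 (0-indexed from top), which is row 3 counting from the bottom (bottom = 1).
61 + 3 = 64, which is even, so the puzzle is not solvable.

Answer: no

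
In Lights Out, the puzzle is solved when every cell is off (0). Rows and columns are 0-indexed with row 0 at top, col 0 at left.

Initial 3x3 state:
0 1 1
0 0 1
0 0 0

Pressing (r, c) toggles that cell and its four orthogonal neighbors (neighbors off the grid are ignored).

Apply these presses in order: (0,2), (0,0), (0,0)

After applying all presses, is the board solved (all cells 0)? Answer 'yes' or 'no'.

After press 1 at (0,2):
0 0 0
0 0 0
0 0 0

After press 2 at (0,0):
1 1 0
1 0 0
0 0 0

After press 3 at (0,0):
0 0 0
0 0 0
0 0 0

Lights still on: 0

Answer: yes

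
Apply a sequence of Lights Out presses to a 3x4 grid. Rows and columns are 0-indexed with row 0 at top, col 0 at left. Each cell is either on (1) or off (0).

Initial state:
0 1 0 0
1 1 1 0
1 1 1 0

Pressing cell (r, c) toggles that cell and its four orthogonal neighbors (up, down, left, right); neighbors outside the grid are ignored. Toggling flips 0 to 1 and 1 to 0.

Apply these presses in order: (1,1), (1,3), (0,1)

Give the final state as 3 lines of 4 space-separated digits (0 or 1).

After press 1 at (1,1):
0 0 0 0
0 0 0 0
1 0 1 0

After press 2 at (1,3):
0 0 0 1
0 0 1 1
1 0 1 1

After press 3 at (0,1):
1 1 1 1
0 1 1 1
1 0 1 1

Answer: 1 1 1 1
0 1 1 1
1 0 1 1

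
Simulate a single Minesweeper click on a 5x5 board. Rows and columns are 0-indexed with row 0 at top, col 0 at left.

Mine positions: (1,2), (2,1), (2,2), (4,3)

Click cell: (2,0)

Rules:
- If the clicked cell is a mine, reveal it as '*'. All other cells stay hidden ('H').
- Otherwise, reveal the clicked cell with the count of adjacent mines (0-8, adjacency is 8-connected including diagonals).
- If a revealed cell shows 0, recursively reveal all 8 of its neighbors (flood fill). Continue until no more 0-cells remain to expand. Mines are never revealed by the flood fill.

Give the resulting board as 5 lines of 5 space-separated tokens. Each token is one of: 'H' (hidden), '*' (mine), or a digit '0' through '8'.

H H H H H
H H H H H
1 H H H H
H H H H H
H H H H H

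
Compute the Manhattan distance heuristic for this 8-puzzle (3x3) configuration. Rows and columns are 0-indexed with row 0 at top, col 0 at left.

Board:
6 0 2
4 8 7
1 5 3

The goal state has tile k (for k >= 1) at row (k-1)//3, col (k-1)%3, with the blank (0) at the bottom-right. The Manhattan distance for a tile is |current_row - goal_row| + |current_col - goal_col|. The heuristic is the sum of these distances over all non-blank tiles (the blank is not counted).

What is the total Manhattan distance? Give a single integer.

Tile 6: at (0,0), goal (1,2), distance |0-1|+|0-2| = 3
Tile 2: at (0,2), goal (0,1), distance |0-0|+|2-1| = 1
Tile 4: at (1,0), goal (1,0), distance |1-1|+|0-0| = 0
Tile 8: at (1,1), goal (2,1), distance |1-2|+|1-1| = 1
Tile 7: at (1,2), goal (2,0), distance |1-2|+|2-0| = 3
Tile 1: at (2,0), goal (0,0), distance |2-0|+|0-0| = 2
Tile 5: at (2,1), goal (1,1), distance |2-1|+|1-1| = 1
Tile 3: at (2,2), goal (0,2), distance |2-0|+|2-2| = 2
Sum: 3 + 1 + 0 + 1 + 3 + 2 + 1 + 2 = 13

Answer: 13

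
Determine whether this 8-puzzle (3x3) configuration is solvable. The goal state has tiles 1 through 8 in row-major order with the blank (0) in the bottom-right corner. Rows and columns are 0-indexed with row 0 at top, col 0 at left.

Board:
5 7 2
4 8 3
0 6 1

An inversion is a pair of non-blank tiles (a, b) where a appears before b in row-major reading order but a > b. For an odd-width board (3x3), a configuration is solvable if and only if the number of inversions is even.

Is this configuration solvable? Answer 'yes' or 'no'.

Inversions (pairs i<j in row-major order where tile[i] > tile[j] > 0): 17
17 is odd, so the puzzle is not solvable.

Answer: no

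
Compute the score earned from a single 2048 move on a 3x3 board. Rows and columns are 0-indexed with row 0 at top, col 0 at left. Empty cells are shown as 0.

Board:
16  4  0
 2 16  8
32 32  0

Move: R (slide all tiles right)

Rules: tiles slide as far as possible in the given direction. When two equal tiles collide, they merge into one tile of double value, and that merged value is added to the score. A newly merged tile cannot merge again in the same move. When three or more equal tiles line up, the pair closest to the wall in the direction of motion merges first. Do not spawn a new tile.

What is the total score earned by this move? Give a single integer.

Slide right:
row 0: [16, 4, 0] -> [0, 16, 4]  score +0 (running 0)
row 1: [2, 16, 8] -> [2, 16, 8]  score +0 (running 0)
row 2: [32, 32, 0] -> [0, 0, 64]  score +64 (running 64)
Board after move:
 0 16  4
 2 16  8
 0  0 64

Answer: 64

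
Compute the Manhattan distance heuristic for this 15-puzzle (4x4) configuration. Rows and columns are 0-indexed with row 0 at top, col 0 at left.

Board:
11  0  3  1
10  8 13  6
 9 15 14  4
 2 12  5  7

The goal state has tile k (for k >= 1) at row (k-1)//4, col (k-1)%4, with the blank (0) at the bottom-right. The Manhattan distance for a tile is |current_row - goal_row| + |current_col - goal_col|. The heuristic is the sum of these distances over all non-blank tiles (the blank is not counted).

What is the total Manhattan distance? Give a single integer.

Answer: 37

Derivation:
Tile 11: (0,0)->(2,2) = 4
Tile 3: (0,2)->(0,2) = 0
Tile 1: (0,3)->(0,0) = 3
Tile 10: (1,0)->(2,1) = 2
Tile 8: (1,1)->(1,3) = 2
Tile 13: (1,2)->(3,0) = 4
Tile 6: (1,3)->(1,1) = 2
Tile 9: (2,0)->(2,0) = 0
Tile 15: (2,1)->(3,2) = 2
Tile 14: (2,2)->(3,1) = 2
Tile 4: (2,3)->(0,3) = 2
Tile 2: (3,0)->(0,1) = 4
Tile 12: (3,1)->(2,3) = 3
Tile 5: (3,2)->(1,0) = 4
Tile 7: (3,3)->(1,2) = 3
Sum: 4 + 0 + 3 + 2 + 2 + 4 + 2 + 0 + 2 + 2 + 2 + 4 + 3 + 4 + 3 = 37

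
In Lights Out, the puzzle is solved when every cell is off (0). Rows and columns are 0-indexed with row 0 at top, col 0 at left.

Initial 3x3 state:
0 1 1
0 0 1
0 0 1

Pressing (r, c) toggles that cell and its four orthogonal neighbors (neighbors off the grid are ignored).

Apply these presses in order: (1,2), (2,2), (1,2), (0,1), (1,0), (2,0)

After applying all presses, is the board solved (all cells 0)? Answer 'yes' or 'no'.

Answer: yes

Derivation:
After press 1 at (1,2):
0 1 0
0 1 0
0 0 0

After press 2 at (2,2):
0 1 0
0 1 1
0 1 1

After press 3 at (1,2):
0 1 1
0 0 0
0 1 0

After press 4 at (0,1):
1 0 0
0 1 0
0 1 0

After press 5 at (1,0):
0 0 0
1 0 0
1 1 0

After press 6 at (2,0):
0 0 0
0 0 0
0 0 0

Lights still on: 0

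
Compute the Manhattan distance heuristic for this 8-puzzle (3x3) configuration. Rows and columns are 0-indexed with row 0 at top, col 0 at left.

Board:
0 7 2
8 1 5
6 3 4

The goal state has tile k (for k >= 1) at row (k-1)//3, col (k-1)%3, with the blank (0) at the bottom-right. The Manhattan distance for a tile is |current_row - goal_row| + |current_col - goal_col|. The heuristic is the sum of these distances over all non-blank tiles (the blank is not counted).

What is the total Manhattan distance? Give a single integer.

Tile 7: at (0,1), goal (2,0), distance |0-2|+|1-0| = 3
Tile 2: at (0,2), goal (0,1), distance |0-0|+|2-1| = 1
Tile 8: at (1,0), goal (2,1), distance |1-2|+|0-1| = 2
Tile 1: at (1,1), goal (0,0), distance |1-0|+|1-0| = 2
Tile 5: at (1,2), goal (1,1), distance |1-1|+|2-1| = 1
Tile 6: at (2,0), goal (1,2), distance |2-1|+|0-2| = 3
Tile 3: at (2,1), goal (0,2), distance |2-0|+|1-2| = 3
Tile 4: at (2,2), goal (1,0), distance |2-1|+|2-0| = 3
Sum: 3 + 1 + 2 + 2 + 1 + 3 + 3 + 3 = 18

Answer: 18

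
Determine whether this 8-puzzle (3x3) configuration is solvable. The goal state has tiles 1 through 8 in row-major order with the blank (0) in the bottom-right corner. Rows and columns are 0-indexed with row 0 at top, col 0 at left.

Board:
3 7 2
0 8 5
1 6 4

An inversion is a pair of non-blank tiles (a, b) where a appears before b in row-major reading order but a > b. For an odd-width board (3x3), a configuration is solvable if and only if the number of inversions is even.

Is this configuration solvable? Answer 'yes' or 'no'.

Inversions (pairs i<j in row-major order where tile[i] > tile[j] > 0): 15
15 is odd, so the puzzle is not solvable.

Answer: no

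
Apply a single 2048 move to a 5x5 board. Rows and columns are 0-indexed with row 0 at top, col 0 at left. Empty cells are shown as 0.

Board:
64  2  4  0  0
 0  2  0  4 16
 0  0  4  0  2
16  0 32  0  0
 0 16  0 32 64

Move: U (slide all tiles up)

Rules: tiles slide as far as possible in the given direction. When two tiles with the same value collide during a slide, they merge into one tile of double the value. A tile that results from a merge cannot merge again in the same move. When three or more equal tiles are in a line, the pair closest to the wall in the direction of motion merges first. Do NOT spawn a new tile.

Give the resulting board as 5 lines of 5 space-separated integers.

Answer: 64  4  8  4 16
16 16 32 32  2
 0  0  0  0 64
 0  0  0  0  0
 0  0  0  0  0

Derivation:
Slide up:
col 0: [64, 0, 0, 16, 0] -> [64, 16, 0, 0, 0]
col 1: [2, 2, 0, 0, 16] -> [4, 16, 0, 0, 0]
col 2: [4, 0, 4, 32, 0] -> [8, 32, 0, 0, 0]
col 3: [0, 4, 0, 0, 32] -> [4, 32, 0, 0, 0]
col 4: [0, 16, 2, 0, 64] -> [16, 2, 64, 0, 0]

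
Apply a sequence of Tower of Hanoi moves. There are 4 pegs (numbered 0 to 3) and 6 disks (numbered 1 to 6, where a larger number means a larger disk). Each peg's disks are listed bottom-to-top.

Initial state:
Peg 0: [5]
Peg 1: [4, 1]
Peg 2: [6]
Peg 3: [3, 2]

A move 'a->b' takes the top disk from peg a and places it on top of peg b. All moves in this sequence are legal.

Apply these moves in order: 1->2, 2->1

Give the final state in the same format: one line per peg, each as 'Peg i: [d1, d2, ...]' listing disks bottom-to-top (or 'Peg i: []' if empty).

Answer: Peg 0: [5]
Peg 1: [4, 1]
Peg 2: [6]
Peg 3: [3, 2]

Derivation:
After move 1 (1->2):
Peg 0: [5]
Peg 1: [4]
Peg 2: [6, 1]
Peg 3: [3, 2]

After move 2 (2->1):
Peg 0: [5]
Peg 1: [4, 1]
Peg 2: [6]
Peg 3: [3, 2]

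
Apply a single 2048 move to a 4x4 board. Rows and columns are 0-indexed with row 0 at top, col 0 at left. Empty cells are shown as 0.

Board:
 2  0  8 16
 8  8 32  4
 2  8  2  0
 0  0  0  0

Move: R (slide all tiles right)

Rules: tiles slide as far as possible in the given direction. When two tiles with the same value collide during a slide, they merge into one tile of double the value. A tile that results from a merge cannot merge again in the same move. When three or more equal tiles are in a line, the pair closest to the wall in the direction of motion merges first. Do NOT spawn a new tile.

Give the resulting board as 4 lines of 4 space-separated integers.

Answer:  0  2  8 16
 0 16 32  4
 0  2  8  2
 0  0  0  0

Derivation:
Slide right:
row 0: [2, 0, 8, 16] -> [0, 2, 8, 16]
row 1: [8, 8, 32, 4] -> [0, 16, 32, 4]
row 2: [2, 8, 2, 0] -> [0, 2, 8, 2]
row 3: [0, 0, 0, 0] -> [0, 0, 0, 0]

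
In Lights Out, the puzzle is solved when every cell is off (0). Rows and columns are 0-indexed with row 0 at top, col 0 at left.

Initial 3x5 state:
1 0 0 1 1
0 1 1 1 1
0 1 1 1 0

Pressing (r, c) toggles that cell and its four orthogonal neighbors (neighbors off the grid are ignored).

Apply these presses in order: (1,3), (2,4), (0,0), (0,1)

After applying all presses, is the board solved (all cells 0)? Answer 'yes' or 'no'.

After press 1 at (1,3):
1 0 0 0 1
0 1 0 0 0
0 1 1 0 0

After press 2 at (2,4):
1 0 0 0 1
0 1 0 0 1
0 1 1 1 1

After press 3 at (0,0):
0 1 0 0 1
1 1 0 0 1
0 1 1 1 1

After press 4 at (0,1):
1 0 1 0 1
1 0 0 0 1
0 1 1 1 1

Lights still on: 9

Answer: no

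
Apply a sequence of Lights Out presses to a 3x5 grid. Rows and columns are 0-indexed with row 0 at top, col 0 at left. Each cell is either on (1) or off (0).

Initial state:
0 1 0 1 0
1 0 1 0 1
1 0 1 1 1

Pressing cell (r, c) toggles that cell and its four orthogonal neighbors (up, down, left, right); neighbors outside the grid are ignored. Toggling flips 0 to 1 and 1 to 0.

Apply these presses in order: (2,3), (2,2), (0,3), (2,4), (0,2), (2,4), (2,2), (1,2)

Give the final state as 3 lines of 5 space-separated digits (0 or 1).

After press 1 at (2,3):
0 1 0 1 0
1 0 1 1 1
1 0 0 0 0

After press 2 at (2,2):
0 1 0 1 0
1 0 0 1 1
1 1 1 1 0

After press 3 at (0,3):
0 1 1 0 1
1 0 0 0 1
1 1 1 1 0

After press 4 at (2,4):
0 1 1 0 1
1 0 0 0 0
1 1 1 0 1

After press 5 at (0,2):
0 0 0 1 1
1 0 1 0 0
1 1 1 0 1

After press 6 at (2,4):
0 0 0 1 1
1 0 1 0 1
1 1 1 1 0

After press 7 at (2,2):
0 0 0 1 1
1 0 0 0 1
1 0 0 0 0

After press 8 at (1,2):
0 0 1 1 1
1 1 1 1 1
1 0 1 0 0

Answer: 0 0 1 1 1
1 1 1 1 1
1 0 1 0 0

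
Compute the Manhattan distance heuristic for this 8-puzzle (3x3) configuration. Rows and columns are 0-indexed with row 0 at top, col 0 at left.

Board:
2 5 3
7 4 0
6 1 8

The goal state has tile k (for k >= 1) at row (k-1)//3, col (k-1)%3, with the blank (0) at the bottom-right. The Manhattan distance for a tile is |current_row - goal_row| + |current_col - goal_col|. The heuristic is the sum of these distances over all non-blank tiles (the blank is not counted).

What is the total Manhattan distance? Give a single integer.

Tile 2: at (0,0), goal (0,1), distance |0-0|+|0-1| = 1
Tile 5: at (0,1), goal (1,1), distance |0-1|+|1-1| = 1
Tile 3: at (0,2), goal (0,2), distance |0-0|+|2-2| = 0
Tile 7: at (1,0), goal (2,0), distance |1-2|+|0-0| = 1
Tile 4: at (1,1), goal (1,0), distance |1-1|+|1-0| = 1
Tile 6: at (2,0), goal (1,2), distance |2-1|+|0-2| = 3
Tile 1: at (2,1), goal (0,0), distance |2-0|+|1-0| = 3
Tile 8: at (2,2), goal (2,1), distance |2-2|+|2-1| = 1
Sum: 1 + 1 + 0 + 1 + 1 + 3 + 3 + 1 = 11

Answer: 11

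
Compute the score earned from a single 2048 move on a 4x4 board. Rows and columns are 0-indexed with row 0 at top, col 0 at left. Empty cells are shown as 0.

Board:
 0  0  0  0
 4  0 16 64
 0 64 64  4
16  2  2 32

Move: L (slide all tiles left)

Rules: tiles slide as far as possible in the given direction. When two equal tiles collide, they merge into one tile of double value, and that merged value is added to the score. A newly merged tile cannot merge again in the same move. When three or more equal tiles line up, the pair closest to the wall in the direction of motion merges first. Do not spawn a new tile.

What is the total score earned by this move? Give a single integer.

Slide left:
row 0: [0, 0, 0, 0] -> [0, 0, 0, 0]  score +0 (running 0)
row 1: [4, 0, 16, 64] -> [4, 16, 64, 0]  score +0 (running 0)
row 2: [0, 64, 64, 4] -> [128, 4, 0, 0]  score +128 (running 128)
row 3: [16, 2, 2, 32] -> [16, 4, 32, 0]  score +4 (running 132)
Board after move:
  0   0   0   0
  4  16  64   0
128   4   0   0
 16   4  32   0

Answer: 132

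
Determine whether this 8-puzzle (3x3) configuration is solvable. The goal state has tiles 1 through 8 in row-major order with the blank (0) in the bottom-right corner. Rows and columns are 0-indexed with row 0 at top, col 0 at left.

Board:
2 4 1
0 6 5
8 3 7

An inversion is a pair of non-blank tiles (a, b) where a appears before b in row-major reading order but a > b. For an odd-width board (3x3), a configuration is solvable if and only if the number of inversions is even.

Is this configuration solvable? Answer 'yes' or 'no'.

Answer: yes

Derivation:
Inversions (pairs i<j in row-major order where tile[i] > tile[j] > 0): 8
8 is even, so the puzzle is solvable.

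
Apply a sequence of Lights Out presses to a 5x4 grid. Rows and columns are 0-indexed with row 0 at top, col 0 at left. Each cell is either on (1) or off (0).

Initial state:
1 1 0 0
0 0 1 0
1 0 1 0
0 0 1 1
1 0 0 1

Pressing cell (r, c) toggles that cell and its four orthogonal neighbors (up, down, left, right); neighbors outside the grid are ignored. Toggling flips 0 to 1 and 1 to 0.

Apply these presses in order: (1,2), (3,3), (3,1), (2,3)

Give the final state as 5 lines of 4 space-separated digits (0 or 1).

After press 1 at (1,2):
1 1 1 0
0 1 0 1
1 0 0 0
0 0 1 1
1 0 0 1

After press 2 at (3,3):
1 1 1 0
0 1 0 1
1 0 0 1
0 0 0 0
1 0 0 0

After press 3 at (3,1):
1 1 1 0
0 1 0 1
1 1 0 1
1 1 1 0
1 1 0 0

After press 4 at (2,3):
1 1 1 0
0 1 0 0
1 1 1 0
1 1 1 1
1 1 0 0

Answer: 1 1 1 0
0 1 0 0
1 1 1 0
1 1 1 1
1 1 0 0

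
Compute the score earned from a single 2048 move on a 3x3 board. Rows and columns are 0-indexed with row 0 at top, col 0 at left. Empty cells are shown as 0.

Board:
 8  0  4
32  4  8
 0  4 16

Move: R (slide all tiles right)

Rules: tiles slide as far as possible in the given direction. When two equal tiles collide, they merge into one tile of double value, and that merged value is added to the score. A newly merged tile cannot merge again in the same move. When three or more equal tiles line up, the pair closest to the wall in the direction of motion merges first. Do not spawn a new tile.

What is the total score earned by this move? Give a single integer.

Answer: 0

Derivation:
Slide right:
row 0: [8, 0, 4] -> [0, 8, 4]  score +0 (running 0)
row 1: [32, 4, 8] -> [32, 4, 8]  score +0 (running 0)
row 2: [0, 4, 16] -> [0, 4, 16]  score +0 (running 0)
Board after move:
 0  8  4
32  4  8
 0  4 16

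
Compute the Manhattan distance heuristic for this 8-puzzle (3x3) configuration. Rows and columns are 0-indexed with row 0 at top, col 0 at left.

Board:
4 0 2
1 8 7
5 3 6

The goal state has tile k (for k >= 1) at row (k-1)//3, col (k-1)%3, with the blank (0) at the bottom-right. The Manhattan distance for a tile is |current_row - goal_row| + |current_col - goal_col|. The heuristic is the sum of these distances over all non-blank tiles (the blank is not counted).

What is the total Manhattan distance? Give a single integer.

Tile 4: at (0,0), goal (1,0), distance |0-1|+|0-0| = 1
Tile 2: at (0,2), goal (0,1), distance |0-0|+|2-1| = 1
Tile 1: at (1,0), goal (0,0), distance |1-0|+|0-0| = 1
Tile 8: at (1,1), goal (2,1), distance |1-2|+|1-1| = 1
Tile 7: at (1,2), goal (2,0), distance |1-2|+|2-0| = 3
Tile 5: at (2,0), goal (1,1), distance |2-1|+|0-1| = 2
Tile 3: at (2,1), goal (0,2), distance |2-0|+|1-2| = 3
Tile 6: at (2,2), goal (1,2), distance |2-1|+|2-2| = 1
Sum: 1 + 1 + 1 + 1 + 3 + 2 + 3 + 1 = 13

Answer: 13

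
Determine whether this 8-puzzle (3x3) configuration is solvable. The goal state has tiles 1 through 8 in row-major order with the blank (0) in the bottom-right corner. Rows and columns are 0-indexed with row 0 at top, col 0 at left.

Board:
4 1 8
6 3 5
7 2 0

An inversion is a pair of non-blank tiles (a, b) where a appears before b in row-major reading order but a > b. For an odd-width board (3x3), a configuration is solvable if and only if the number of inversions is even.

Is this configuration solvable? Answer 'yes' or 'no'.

Answer: yes

Derivation:
Inversions (pairs i<j in row-major order where tile[i] > tile[j] > 0): 14
14 is even, so the puzzle is solvable.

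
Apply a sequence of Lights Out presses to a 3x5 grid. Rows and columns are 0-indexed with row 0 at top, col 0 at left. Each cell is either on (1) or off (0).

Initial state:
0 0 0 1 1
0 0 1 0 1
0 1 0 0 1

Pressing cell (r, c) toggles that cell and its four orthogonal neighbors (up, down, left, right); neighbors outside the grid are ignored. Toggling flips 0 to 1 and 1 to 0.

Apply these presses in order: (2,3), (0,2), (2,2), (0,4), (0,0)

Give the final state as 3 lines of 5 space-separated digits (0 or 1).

After press 1 at (2,3):
0 0 0 1 1
0 0 1 1 1
0 1 1 1 0

After press 2 at (0,2):
0 1 1 0 1
0 0 0 1 1
0 1 1 1 0

After press 3 at (2,2):
0 1 1 0 1
0 0 1 1 1
0 0 0 0 0

After press 4 at (0,4):
0 1 1 1 0
0 0 1 1 0
0 0 0 0 0

After press 5 at (0,0):
1 0 1 1 0
1 0 1 1 0
0 0 0 0 0

Answer: 1 0 1 1 0
1 0 1 1 0
0 0 0 0 0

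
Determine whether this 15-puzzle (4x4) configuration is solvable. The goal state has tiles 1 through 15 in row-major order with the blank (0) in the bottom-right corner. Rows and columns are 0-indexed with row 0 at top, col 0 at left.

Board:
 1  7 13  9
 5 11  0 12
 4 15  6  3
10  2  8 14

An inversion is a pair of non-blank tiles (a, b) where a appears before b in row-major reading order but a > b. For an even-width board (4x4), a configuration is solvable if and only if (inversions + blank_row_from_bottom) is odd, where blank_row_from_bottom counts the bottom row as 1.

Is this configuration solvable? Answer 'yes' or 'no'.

Inversions: 49
Blank is in row 1 (0-indexed from top), which is row 3 counting from the bottom (bottom = 1).
49 + 3 = 52, which is even, so the puzzle is not solvable.

Answer: no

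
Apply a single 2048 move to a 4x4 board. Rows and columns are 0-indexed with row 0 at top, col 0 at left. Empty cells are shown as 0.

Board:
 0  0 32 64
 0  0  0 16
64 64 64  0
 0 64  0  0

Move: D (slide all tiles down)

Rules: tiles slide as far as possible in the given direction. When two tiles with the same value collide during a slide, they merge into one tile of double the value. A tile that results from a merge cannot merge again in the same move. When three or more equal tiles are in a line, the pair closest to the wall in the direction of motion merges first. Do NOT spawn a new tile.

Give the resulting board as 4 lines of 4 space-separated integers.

Answer:   0   0   0   0
  0   0   0   0
  0   0  32  64
 64 128  64  16

Derivation:
Slide down:
col 0: [0, 0, 64, 0] -> [0, 0, 0, 64]
col 1: [0, 0, 64, 64] -> [0, 0, 0, 128]
col 2: [32, 0, 64, 0] -> [0, 0, 32, 64]
col 3: [64, 16, 0, 0] -> [0, 0, 64, 16]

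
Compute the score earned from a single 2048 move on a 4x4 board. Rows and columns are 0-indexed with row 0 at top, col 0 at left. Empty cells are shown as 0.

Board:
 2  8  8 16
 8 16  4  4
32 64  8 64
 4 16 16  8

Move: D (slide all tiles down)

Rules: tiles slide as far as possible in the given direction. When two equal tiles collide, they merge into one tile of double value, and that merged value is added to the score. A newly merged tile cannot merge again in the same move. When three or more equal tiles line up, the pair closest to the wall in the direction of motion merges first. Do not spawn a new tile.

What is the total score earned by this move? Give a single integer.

Slide down:
col 0: [2, 8, 32, 4] -> [2, 8, 32, 4]  score +0 (running 0)
col 1: [8, 16, 64, 16] -> [8, 16, 64, 16]  score +0 (running 0)
col 2: [8, 4, 8, 16] -> [8, 4, 8, 16]  score +0 (running 0)
col 3: [16, 4, 64, 8] -> [16, 4, 64, 8]  score +0 (running 0)
Board after move:
 2  8  8 16
 8 16  4  4
32 64  8 64
 4 16 16  8

Answer: 0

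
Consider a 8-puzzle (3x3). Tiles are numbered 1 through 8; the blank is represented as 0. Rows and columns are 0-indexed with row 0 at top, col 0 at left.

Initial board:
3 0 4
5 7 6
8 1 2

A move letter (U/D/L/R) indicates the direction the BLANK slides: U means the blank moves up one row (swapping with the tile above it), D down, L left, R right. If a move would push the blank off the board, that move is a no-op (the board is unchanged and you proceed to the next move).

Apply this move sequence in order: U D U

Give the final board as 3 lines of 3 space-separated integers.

Answer: 3 0 4
5 7 6
8 1 2

Derivation:
After move 1 (U):
3 0 4
5 7 6
8 1 2

After move 2 (D):
3 7 4
5 0 6
8 1 2

After move 3 (U):
3 0 4
5 7 6
8 1 2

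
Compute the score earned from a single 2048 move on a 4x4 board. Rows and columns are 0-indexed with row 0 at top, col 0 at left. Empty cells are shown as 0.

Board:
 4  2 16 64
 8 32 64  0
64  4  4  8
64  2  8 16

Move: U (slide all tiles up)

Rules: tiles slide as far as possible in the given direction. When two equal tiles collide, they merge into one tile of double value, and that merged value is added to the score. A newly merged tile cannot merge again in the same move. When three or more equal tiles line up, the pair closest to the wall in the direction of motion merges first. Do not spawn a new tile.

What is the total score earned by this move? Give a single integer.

Answer: 128

Derivation:
Slide up:
col 0: [4, 8, 64, 64] -> [4, 8, 128, 0]  score +128 (running 128)
col 1: [2, 32, 4, 2] -> [2, 32, 4, 2]  score +0 (running 128)
col 2: [16, 64, 4, 8] -> [16, 64, 4, 8]  score +0 (running 128)
col 3: [64, 0, 8, 16] -> [64, 8, 16, 0]  score +0 (running 128)
Board after move:
  4   2  16  64
  8  32  64   8
128   4   4  16
  0   2   8   0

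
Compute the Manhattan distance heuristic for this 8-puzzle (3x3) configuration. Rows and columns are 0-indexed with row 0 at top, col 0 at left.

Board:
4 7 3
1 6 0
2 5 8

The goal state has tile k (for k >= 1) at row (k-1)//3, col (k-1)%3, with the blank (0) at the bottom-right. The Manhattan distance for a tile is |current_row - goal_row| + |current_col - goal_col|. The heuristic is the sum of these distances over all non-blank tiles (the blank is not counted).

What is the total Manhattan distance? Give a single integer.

Tile 4: at (0,0), goal (1,0), distance |0-1|+|0-0| = 1
Tile 7: at (0,1), goal (2,0), distance |0-2|+|1-0| = 3
Tile 3: at (0,2), goal (0,2), distance |0-0|+|2-2| = 0
Tile 1: at (1,0), goal (0,0), distance |1-0|+|0-0| = 1
Tile 6: at (1,1), goal (1,2), distance |1-1|+|1-2| = 1
Tile 2: at (2,0), goal (0,1), distance |2-0|+|0-1| = 3
Tile 5: at (2,1), goal (1,1), distance |2-1|+|1-1| = 1
Tile 8: at (2,2), goal (2,1), distance |2-2|+|2-1| = 1
Sum: 1 + 3 + 0 + 1 + 1 + 3 + 1 + 1 = 11

Answer: 11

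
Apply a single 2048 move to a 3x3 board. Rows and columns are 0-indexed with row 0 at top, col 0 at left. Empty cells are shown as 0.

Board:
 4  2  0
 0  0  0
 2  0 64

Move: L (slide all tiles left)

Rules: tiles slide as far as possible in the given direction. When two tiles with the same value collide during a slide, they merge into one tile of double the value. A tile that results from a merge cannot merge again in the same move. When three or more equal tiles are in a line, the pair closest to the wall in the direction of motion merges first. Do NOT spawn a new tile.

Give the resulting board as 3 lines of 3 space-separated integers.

Answer:  4  2  0
 0  0  0
 2 64  0

Derivation:
Slide left:
row 0: [4, 2, 0] -> [4, 2, 0]
row 1: [0, 0, 0] -> [0, 0, 0]
row 2: [2, 0, 64] -> [2, 64, 0]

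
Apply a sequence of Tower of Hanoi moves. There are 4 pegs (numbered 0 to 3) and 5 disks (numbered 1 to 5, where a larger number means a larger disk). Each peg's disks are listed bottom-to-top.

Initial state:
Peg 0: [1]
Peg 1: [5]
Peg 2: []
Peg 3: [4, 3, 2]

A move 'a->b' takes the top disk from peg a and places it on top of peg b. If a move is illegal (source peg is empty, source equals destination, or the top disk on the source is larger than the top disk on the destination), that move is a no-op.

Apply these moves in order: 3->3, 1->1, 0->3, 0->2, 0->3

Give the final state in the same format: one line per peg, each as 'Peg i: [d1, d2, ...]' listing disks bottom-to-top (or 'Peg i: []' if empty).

Answer: Peg 0: []
Peg 1: [5]
Peg 2: []
Peg 3: [4, 3, 2, 1]

Derivation:
After move 1 (3->3):
Peg 0: [1]
Peg 1: [5]
Peg 2: []
Peg 3: [4, 3, 2]

After move 2 (1->1):
Peg 0: [1]
Peg 1: [5]
Peg 2: []
Peg 3: [4, 3, 2]

After move 3 (0->3):
Peg 0: []
Peg 1: [5]
Peg 2: []
Peg 3: [4, 3, 2, 1]

After move 4 (0->2):
Peg 0: []
Peg 1: [5]
Peg 2: []
Peg 3: [4, 3, 2, 1]

After move 5 (0->3):
Peg 0: []
Peg 1: [5]
Peg 2: []
Peg 3: [4, 3, 2, 1]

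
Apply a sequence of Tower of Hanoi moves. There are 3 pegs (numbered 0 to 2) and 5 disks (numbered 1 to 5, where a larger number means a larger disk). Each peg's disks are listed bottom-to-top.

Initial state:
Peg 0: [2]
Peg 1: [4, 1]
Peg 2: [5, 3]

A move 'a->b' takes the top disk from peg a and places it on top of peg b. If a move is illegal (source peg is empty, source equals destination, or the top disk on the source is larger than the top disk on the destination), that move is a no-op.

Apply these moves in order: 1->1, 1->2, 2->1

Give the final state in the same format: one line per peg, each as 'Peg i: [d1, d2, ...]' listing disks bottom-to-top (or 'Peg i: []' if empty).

After move 1 (1->1):
Peg 0: [2]
Peg 1: [4, 1]
Peg 2: [5, 3]

After move 2 (1->2):
Peg 0: [2]
Peg 1: [4]
Peg 2: [5, 3, 1]

After move 3 (2->1):
Peg 0: [2]
Peg 1: [4, 1]
Peg 2: [5, 3]

Answer: Peg 0: [2]
Peg 1: [4, 1]
Peg 2: [5, 3]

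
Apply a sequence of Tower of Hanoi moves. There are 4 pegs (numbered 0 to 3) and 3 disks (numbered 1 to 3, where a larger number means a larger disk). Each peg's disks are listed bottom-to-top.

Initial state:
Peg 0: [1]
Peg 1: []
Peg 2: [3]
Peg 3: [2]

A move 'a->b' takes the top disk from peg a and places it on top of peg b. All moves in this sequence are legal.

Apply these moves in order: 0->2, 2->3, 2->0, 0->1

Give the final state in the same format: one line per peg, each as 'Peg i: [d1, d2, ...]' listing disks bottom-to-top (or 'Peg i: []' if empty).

After move 1 (0->2):
Peg 0: []
Peg 1: []
Peg 2: [3, 1]
Peg 3: [2]

After move 2 (2->3):
Peg 0: []
Peg 1: []
Peg 2: [3]
Peg 3: [2, 1]

After move 3 (2->0):
Peg 0: [3]
Peg 1: []
Peg 2: []
Peg 3: [2, 1]

After move 4 (0->1):
Peg 0: []
Peg 1: [3]
Peg 2: []
Peg 3: [2, 1]

Answer: Peg 0: []
Peg 1: [3]
Peg 2: []
Peg 3: [2, 1]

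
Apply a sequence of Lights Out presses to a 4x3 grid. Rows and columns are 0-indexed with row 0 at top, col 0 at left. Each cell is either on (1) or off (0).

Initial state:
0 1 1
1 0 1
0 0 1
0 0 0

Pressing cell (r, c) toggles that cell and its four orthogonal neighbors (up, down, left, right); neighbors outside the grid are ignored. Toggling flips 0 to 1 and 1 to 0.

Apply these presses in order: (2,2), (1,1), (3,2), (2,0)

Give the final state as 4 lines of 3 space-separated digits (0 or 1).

Answer: 0 0 1
1 1 1
1 1 1
1 1 0

Derivation:
After press 1 at (2,2):
0 1 1
1 0 0
0 1 0
0 0 1

After press 2 at (1,1):
0 0 1
0 1 1
0 0 0
0 0 1

After press 3 at (3,2):
0 0 1
0 1 1
0 0 1
0 1 0

After press 4 at (2,0):
0 0 1
1 1 1
1 1 1
1 1 0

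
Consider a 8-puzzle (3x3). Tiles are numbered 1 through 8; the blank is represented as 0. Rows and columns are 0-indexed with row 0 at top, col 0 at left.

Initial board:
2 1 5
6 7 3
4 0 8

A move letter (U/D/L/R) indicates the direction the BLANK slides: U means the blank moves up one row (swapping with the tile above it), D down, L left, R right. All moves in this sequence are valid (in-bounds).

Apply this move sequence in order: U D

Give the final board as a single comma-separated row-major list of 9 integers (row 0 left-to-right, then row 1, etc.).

After move 1 (U):
2 1 5
6 0 3
4 7 8

After move 2 (D):
2 1 5
6 7 3
4 0 8

Answer: 2, 1, 5, 6, 7, 3, 4, 0, 8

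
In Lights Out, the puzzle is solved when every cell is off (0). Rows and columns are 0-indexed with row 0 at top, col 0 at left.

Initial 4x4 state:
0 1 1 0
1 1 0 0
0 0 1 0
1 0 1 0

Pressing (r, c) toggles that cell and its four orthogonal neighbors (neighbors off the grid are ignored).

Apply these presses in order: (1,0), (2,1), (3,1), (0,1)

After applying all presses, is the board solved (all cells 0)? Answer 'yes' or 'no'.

Answer: yes

Derivation:
After press 1 at (1,0):
1 1 1 0
0 0 0 0
1 0 1 0
1 0 1 0

After press 2 at (2,1):
1 1 1 0
0 1 0 0
0 1 0 0
1 1 1 0

After press 3 at (3,1):
1 1 1 0
0 1 0 0
0 0 0 0
0 0 0 0

After press 4 at (0,1):
0 0 0 0
0 0 0 0
0 0 0 0
0 0 0 0

Lights still on: 0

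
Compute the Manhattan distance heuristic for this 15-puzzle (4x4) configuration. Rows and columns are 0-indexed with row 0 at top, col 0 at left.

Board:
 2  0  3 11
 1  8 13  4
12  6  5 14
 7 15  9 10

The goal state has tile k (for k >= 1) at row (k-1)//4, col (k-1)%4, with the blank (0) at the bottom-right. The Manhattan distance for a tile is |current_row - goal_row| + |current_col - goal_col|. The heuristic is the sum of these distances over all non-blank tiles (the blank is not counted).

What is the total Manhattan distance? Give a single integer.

Answer: 33

Derivation:
Tile 2: at (0,0), goal (0,1), distance |0-0|+|0-1| = 1
Tile 3: at (0,2), goal (0,2), distance |0-0|+|2-2| = 0
Tile 11: at (0,3), goal (2,2), distance |0-2|+|3-2| = 3
Tile 1: at (1,0), goal (0,0), distance |1-0|+|0-0| = 1
Tile 8: at (1,1), goal (1,3), distance |1-1|+|1-3| = 2
Tile 13: at (1,2), goal (3,0), distance |1-3|+|2-0| = 4
Tile 4: at (1,3), goal (0,3), distance |1-0|+|3-3| = 1
Tile 12: at (2,0), goal (2,3), distance |2-2|+|0-3| = 3
Tile 6: at (2,1), goal (1,1), distance |2-1|+|1-1| = 1
Tile 5: at (2,2), goal (1,0), distance |2-1|+|2-0| = 3
Tile 14: at (2,3), goal (3,1), distance |2-3|+|3-1| = 3
Tile 7: at (3,0), goal (1,2), distance |3-1|+|0-2| = 4
Tile 15: at (3,1), goal (3,2), distance |3-3|+|1-2| = 1
Tile 9: at (3,2), goal (2,0), distance |3-2|+|2-0| = 3
Tile 10: at (3,3), goal (2,1), distance |3-2|+|3-1| = 3
Sum: 1 + 0 + 3 + 1 + 2 + 4 + 1 + 3 + 1 + 3 + 3 + 4 + 1 + 3 + 3 = 33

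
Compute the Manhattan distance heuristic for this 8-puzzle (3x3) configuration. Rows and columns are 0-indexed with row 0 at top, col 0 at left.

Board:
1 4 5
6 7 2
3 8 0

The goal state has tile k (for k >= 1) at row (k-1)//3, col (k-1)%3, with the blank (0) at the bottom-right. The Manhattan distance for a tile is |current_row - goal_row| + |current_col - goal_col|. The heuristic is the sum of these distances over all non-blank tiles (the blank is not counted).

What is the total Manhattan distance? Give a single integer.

Tile 1: (0,0)->(0,0) = 0
Tile 4: (0,1)->(1,0) = 2
Tile 5: (0,2)->(1,1) = 2
Tile 6: (1,0)->(1,2) = 2
Tile 7: (1,1)->(2,0) = 2
Tile 2: (1,2)->(0,1) = 2
Tile 3: (2,0)->(0,2) = 4
Tile 8: (2,1)->(2,1) = 0
Sum: 0 + 2 + 2 + 2 + 2 + 2 + 4 + 0 = 14

Answer: 14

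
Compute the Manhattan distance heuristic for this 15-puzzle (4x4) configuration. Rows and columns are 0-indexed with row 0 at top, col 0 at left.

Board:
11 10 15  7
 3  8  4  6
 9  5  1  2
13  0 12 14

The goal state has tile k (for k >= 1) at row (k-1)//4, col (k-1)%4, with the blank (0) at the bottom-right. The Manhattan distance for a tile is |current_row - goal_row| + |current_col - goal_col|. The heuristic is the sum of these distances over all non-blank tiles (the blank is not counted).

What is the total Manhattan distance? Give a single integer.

Tile 11: at (0,0), goal (2,2), distance |0-2|+|0-2| = 4
Tile 10: at (0,1), goal (2,1), distance |0-2|+|1-1| = 2
Tile 15: at (0,2), goal (3,2), distance |0-3|+|2-2| = 3
Tile 7: at (0,3), goal (1,2), distance |0-1|+|3-2| = 2
Tile 3: at (1,0), goal (0,2), distance |1-0|+|0-2| = 3
Tile 8: at (1,1), goal (1,3), distance |1-1|+|1-3| = 2
Tile 4: at (1,2), goal (0,3), distance |1-0|+|2-3| = 2
Tile 6: at (1,3), goal (1,1), distance |1-1|+|3-1| = 2
Tile 9: at (2,0), goal (2,0), distance |2-2|+|0-0| = 0
Tile 5: at (2,1), goal (1,0), distance |2-1|+|1-0| = 2
Tile 1: at (2,2), goal (0,0), distance |2-0|+|2-0| = 4
Tile 2: at (2,3), goal (0,1), distance |2-0|+|3-1| = 4
Tile 13: at (3,0), goal (3,0), distance |3-3|+|0-0| = 0
Tile 12: at (3,2), goal (2,3), distance |3-2|+|2-3| = 2
Tile 14: at (3,3), goal (3,1), distance |3-3|+|3-1| = 2
Sum: 4 + 2 + 3 + 2 + 3 + 2 + 2 + 2 + 0 + 2 + 4 + 4 + 0 + 2 + 2 = 34

Answer: 34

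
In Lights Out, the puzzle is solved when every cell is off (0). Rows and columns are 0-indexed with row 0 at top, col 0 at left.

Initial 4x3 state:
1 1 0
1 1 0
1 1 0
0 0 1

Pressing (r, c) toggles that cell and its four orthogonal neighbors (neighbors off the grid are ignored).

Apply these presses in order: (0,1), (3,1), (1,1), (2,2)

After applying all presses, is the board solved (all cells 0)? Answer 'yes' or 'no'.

Answer: no

Derivation:
After press 1 at (0,1):
0 0 1
1 0 0
1 1 0
0 0 1

After press 2 at (3,1):
0 0 1
1 0 0
1 0 0
1 1 0

After press 3 at (1,1):
0 1 1
0 1 1
1 1 0
1 1 0

After press 4 at (2,2):
0 1 1
0 1 0
1 0 1
1 1 1

Lights still on: 8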